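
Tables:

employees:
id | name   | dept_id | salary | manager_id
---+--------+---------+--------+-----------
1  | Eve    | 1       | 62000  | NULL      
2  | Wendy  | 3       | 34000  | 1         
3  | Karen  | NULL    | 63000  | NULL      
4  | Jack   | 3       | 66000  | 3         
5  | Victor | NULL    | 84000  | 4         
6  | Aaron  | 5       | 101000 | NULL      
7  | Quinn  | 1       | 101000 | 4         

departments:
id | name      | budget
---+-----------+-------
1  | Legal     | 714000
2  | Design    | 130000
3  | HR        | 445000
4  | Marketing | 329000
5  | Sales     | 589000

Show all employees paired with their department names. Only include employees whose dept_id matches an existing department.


INNER JOIN keeps only employees rows whose dept_id matches an id in departments. Walk through each employee:
  - employee 1 (Eve): dept_id=1 -> matches Legal
  - employee 2 (Wendy): dept_id=3 -> matches HR
  - employee 3 (Karen): dept_id=NULL, no match -> dropped
  - employee 4 (Jack): dept_id=3 -> matches HR
  - employee 5 (Victor): dept_id=NULL, no match -> dropped
  - employee 6 (Aaron): dept_id=5 -> matches Sales
  - employee 7 (Quinn): dept_id=1 -> matches Legal
So 2 of 7 rows are dropped.

SQL:
SELECT a.name, b.name AS department
FROM employees a
INNER JOIN departments b ON a.dept_id = b.id

Result:
name  | department
------+-----------
Eve   | Legal     
Wendy | HR        
Jack  | HR        
Aaron | Sales     
Quinn | Legal     


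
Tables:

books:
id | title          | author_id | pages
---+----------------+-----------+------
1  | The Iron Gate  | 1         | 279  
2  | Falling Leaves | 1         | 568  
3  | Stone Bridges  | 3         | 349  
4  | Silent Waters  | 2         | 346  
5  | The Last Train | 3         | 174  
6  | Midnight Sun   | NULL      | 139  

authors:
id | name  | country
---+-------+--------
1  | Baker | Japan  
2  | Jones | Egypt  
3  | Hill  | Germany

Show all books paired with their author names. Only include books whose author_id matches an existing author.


INNER JOIN keeps only books rows whose author_id matches an id in authors. Walk through each book:
  - book 1 (The Iron Gate): author_id=1 -> matches Baker
  - book 2 (Falling Leaves): author_id=1 -> matches Baker
  - book 3 (Stone Bridges): author_id=3 -> matches Hill
  - book 4 (Silent Waters): author_id=2 -> matches Jones
  - book 5 (The Last Train): author_id=3 -> matches Hill
  - book 6 (Midnight Sun): author_id=NULL, no match -> dropped
So 1 of 6 rows is dropped.

SQL:
SELECT a.title, b.name AS author
FROM books a
INNER JOIN authors b ON a.author_id = b.id

Result:
title          | author
---------------+-------
The Iron Gate  | Baker 
Falling Leaves | Baker 
Stone Bridges  | Hill  
Silent Waters  | Jones 
The Last Train | Hill  


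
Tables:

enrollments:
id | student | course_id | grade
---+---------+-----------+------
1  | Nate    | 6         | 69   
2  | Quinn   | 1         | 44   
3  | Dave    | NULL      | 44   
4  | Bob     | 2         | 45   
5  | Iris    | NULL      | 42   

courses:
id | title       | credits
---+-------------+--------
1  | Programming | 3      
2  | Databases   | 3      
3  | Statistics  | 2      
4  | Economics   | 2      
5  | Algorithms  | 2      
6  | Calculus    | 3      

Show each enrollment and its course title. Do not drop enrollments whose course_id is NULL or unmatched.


LEFT JOIN keeps every row from enrollments (the left table); where course_id has no match in courses, the course columns become NULL. Walk through each enrollment:
  - enrollment 1 (Nate): course_id=6 -> matches Calculus
  - enrollment 2 (Quinn): course_id=1 -> matches Programming
  - enrollment 3 (Dave): course_id=NULL, no match -> kept with NULL
  - enrollment 4 (Bob): course_id=2 -> matches Databases
  - enrollment 5 (Iris): course_id=NULL, no match -> kept with NULL
All 5 rows appear; 2 have NULL course.

SQL:
SELECT a.student, b.title AS course
FROM enrollments a
LEFT JOIN courses b ON a.course_id = b.id

Result:
student | course     
--------+------------
Nate    | Calculus   
Quinn   | Programming
Dave    | NULL       
Bob     | Databases  
Iris    | NULL       


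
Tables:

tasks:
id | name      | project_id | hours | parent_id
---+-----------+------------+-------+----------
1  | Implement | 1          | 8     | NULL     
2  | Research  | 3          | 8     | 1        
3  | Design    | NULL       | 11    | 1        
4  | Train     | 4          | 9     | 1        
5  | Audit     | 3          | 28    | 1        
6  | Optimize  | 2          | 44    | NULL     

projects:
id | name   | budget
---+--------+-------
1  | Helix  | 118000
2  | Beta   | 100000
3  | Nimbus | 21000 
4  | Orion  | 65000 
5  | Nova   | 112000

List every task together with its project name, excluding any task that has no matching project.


INNER JOIN keeps only tasks rows whose project_id matches an id in projects. Walk through each task:
  - task 1 (Implement): project_id=1 -> matches Helix
  - task 2 (Research): project_id=3 -> matches Nimbus
  - task 3 (Design): project_id=NULL, no match -> dropped
  - task 4 (Train): project_id=4 -> matches Orion
  - task 5 (Audit): project_id=3 -> matches Nimbus
  - task 6 (Optimize): project_id=2 -> matches Beta
So 1 of 6 rows is dropped.

SQL:
SELECT a.name, b.name AS project
FROM tasks a
INNER JOIN projects b ON a.project_id = b.id

Result:
name      | project
----------+--------
Implement | Helix  
Research  | Nimbus 
Train     | Orion  
Audit     | Nimbus 
Optimize  | Beta   


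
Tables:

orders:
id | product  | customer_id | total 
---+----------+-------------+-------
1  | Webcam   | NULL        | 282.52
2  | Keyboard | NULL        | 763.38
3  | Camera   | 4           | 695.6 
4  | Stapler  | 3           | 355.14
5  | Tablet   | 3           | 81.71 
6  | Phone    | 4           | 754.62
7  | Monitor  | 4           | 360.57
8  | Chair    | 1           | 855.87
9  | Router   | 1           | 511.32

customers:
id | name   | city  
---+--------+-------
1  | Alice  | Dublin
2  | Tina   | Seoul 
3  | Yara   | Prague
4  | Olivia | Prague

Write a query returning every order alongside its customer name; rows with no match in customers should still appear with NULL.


LEFT JOIN keeps every row from orders (the left table); where customer_id has no match in customers, the customer columns become NULL. Walk through each order:
  - order 1 (Webcam): customer_id=NULL, no match -> kept with NULL
  - order 2 (Keyboard): customer_id=NULL, no match -> kept with NULL
  - order 3 (Camera): customer_id=4 -> matches Olivia
  - order 4 (Stapler): customer_id=3 -> matches Yara
  - order 5 (Tablet): customer_id=3 -> matches Yara
  - order 6 (Phone): customer_id=4 -> matches Olivia
  - order 7 (Monitor): customer_id=4 -> matches Olivia
  - order 8 (Chair): customer_id=1 -> matches Alice
  - order 9 (Router): customer_id=1 -> matches Alice
All 9 rows appear; 2 have NULL customer.

SQL:
SELECT a.product, b.name AS customer
FROM orders a
LEFT JOIN customers b ON a.customer_id = b.id

Result:
product  | customer
---------+---------
Webcam   | NULL    
Keyboard | NULL    
Camera   | Olivia  
Stapler  | Yara    
Tablet   | Yara    
Phone    | Olivia  
Monitor  | Olivia  
Chair    | Alice   
Router   | Alice   


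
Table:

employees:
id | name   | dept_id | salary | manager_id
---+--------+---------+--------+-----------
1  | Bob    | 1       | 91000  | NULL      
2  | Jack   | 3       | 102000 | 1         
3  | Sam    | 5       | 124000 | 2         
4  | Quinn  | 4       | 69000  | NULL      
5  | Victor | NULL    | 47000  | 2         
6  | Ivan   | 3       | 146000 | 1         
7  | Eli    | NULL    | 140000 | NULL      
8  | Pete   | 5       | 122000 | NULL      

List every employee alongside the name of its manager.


This is a self-join: employees is joined to a second copy of itself, matching each row's manager_id to another row's id. Use LEFT JOIN so rows with manager_id=NULL are kept.
  - employee 1 (Bob): manager_id=NULL -> NULL
  - employee 2 (Jack): manager_id=1 -> Bob
  - employee 3 (Sam): manager_id=2 -> Jack
  - employee 4 (Quinn): manager_id=NULL -> NULL
  - employee 5 (Victor): manager_id=2 -> Jack
  - employee 6 (Ivan): manager_id=1 -> Bob
  - employee 7 (Eli): manager_id=NULL -> NULL
  - employee 8 (Pete): manager_id=NULL -> NULL

SQL:
SELECT a.name AS item, b.name AS manager
FROM employees a
LEFT JOIN employees b ON a.manager_id = b.id

Result:
item   | manager
-------+--------
Bob    | NULL   
Jack   | Bob    
Sam    | Jack   
Quinn  | NULL   
Victor | Jack   
Ivan   | Bob    
Eli    | NULL   
Pete   | NULL   


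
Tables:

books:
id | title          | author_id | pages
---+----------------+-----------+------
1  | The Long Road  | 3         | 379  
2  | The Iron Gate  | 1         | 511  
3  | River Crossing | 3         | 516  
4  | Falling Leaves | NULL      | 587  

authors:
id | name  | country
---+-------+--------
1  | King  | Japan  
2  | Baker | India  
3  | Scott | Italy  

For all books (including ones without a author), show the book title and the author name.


LEFT JOIN keeps every row from books (the left table); where author_id has no match in authors, the author columns become NULL. Walk through each book:
  - book 1 (The Long Road): author_id=3 -> matches Scott
  - book 2 (The Iron Gate): author_id=1 -> matches King
  - book 3 (River Crossing): author_id=3 -> matches Scott
  - book 4 (Falling Leaves): author_id=NULL, no match -> kept with NULL
All 4 rows appear; 1 has NULL author.

SQL:
SELECT a.title, b.name AS author
FROM books a
LEFT JOIN authors b ON a.author_id = b.id

Result:
title          | author
---------------+-------
The Long Road  | Scott 
The Iron Gate  | King  
River Crossing | Scott 
Falling Leaves | NULL  


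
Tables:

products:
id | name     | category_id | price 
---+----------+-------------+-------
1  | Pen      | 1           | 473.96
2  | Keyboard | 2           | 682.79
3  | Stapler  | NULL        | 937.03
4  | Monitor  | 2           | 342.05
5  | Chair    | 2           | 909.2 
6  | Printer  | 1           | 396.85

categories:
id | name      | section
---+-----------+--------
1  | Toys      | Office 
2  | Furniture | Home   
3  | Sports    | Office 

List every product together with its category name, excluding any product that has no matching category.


INNER JOIN keeps only products rows whose category_id matches an id in categories. Walk through each product:
  - product 1 (Pen): category_id=1 -> matches Toys
  - product 2 (Keyboard): category_id=2 -> matches Furniture
  - product 3 (Stapler): category_id=NULL, no match -> dropped
  - product 4 (Monitor): category_id=2 -> matches Furniture
  - product 5 (Chair): category_id=2 -> matches Furniture
  - product 6 (Printer): category_id=1 -> matches Toys
So 1 of 6 rows is dropped.

SQL:
SELECT a.name, b.name AS category
FROM products a
INNER JOIN categories b ON a.category_id = b.id

Result:
name     | category 
---------+----------
Pen      | Toys     
Keyboard | Furniture
Monitor  | Furniture
Chair    | Furniture
Printer  | Toys     


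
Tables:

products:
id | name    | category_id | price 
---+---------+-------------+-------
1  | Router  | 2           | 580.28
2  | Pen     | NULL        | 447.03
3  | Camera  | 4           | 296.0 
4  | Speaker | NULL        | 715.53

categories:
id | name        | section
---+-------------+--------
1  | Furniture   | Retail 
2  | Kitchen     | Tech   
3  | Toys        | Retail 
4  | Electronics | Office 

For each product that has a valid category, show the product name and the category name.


INNER JOIN keeps only products rows whose category_id matches an id in categories. Walk through each product:
  - product 1 (Router): category_id=2 -> matches Kitchen
  - product 2 (Pen): category_id=NULL, no match -> dropped
  - product 3 (Camera): category_id=4 -> matches Electronics
  - product 4 (Speaker): category_id=NULL, no match -> dropped
So 2 of 4 rows are dropped.

SQL:
SELECT a.name, b.name AS category
FROM products a
INNER JOIN categories b ON a.category_id = b.id

Result:
name   | category   
-------+------------
Router | Kitchen    
Camera | Electronics


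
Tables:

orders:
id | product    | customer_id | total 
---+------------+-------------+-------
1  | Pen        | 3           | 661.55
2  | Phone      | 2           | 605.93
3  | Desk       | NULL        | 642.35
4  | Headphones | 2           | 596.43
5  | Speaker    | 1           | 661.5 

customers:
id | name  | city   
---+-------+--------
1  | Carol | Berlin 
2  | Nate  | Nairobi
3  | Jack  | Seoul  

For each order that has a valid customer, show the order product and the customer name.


INNER JOIN keeps only orders rows whose customer_id matches an id in customers. Walk through each order:
  - order 1 (Pen): customer_id=3 -> matches Jack
  - order 2 (Phone): customer_id=2 -> matches Nate
  - order 3 (Desk): customer_id=NULL, no match -> dropped
  - order 4 (Headphones): customer_id=2 -> matches Nate
  - order 5 (Speaker): customer_id=1 -> matches Carol
So 1 of 5 rows is dropped.

SQL:
SELECT a.product, b.name AS customer
FROM orders a
INNER JOIN customers b ON a.customer_id = b.id

Result:
product    | customer
-----------+---------
Pen        | Jack    
Phone      | Nate    
Headphones | Nate    
Speaker    | Carol   


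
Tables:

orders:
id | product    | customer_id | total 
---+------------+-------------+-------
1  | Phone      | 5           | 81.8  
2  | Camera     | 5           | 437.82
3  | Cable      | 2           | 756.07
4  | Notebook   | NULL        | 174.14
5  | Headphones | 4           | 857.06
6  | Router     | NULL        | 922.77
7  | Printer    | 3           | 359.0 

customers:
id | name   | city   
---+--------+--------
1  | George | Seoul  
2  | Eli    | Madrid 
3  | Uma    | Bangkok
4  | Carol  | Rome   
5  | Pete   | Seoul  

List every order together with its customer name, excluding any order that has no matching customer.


INNER JOIN keeps only orders rows whose customer_id matches an id in customers. Walk through each order:
  - order 1 (Phone): customer_id=5 -> matches Pete
  - order 2 (Camera): customer_id=5 -> matches Pete
  - order 3 (Cable): customer_id=2 -> matches Eli
  - order 4 (Notebook): customer_id=NULL, no match -> dropped
  - order 5 (Headphones): customer_id=4 -> matches Carol
  - order 6 (Router): customer_id=NULL, no match -> dropped
  - order 7 (Printer): customer_id=3 -> matches Uma
So 2 of 7 rows are dropped.

SQL:
SELECT a.product, b.name AS customer
FROM orders a
INNER JOIN customers b ON a.customer_id = b.id

Result:
product    | customer
-----------+---------
Phone      | Pete    
Camera     | Pete    
Cable      | Eli     
Headphones | Carol   
Printer    | Uma     


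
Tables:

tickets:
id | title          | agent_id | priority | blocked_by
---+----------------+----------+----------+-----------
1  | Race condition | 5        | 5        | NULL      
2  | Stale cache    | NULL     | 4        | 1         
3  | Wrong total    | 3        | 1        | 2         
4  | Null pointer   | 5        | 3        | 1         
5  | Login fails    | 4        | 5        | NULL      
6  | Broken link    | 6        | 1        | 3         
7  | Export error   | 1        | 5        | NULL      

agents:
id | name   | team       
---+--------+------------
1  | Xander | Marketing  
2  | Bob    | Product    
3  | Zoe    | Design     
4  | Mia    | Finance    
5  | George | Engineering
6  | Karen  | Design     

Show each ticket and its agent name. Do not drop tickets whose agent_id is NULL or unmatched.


LEFT JOIN keeps every row from tickets (the left table); where agent_id has no match in agents, the agent columns become NULL. Walk through each ticket:
  - ticket 1 (Race condition): agent_id=5 -> matches George
  - ticket 2 (Stale cache): agent_id=NULL, no match -> kept with NULL
  - ticket 3 (Wrong total): agent_id=3 -> matches Zoe
  - ticket 4 (Null pointer): agent_id=5 -> matches George
  - ticket 5 (Login fails): agent_id=4 -> matches Mia
  - ticket 6 (Broken link): agent_id=6 -> matches Karen
  - ticket 7 (Export error): agent_id=1 -> matches Xander
All 7 rows appear; 1 has NULL agent.

SQL:
SELECT a.title, b.name AS agent
FROM tickets a
LEFT JOIN agents b ON a.agent_id = b.id

Result:
title          | agent 
---------------+-------
Race condition | George
Stale cache    | NULL  
Wrong total    | Zoe   
Null pointer   | George
Login fails    | Mia   
Broken link    | Karen 
Export error   | Xander


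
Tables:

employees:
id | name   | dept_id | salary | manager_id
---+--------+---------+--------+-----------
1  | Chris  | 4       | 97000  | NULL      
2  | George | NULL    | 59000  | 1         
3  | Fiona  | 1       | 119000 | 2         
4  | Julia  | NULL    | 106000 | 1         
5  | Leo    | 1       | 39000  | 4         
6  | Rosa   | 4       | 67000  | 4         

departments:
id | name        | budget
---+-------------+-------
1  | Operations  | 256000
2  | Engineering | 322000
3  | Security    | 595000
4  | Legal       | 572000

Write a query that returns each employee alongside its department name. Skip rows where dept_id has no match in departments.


INNER JOIN keeps only employees rows whose dept_id matches an id in departments. Walk through each employee:
  - employee 1 (Chris): dept_id=4 -> matches Legal
  - employee 2 (George): dept_id=NULL, no match -> dropped
  - employee 3 (Fiona): dept_id=1 -> matches Operations
  - employee 4 (Julia): dept_id=NULL, no match -> dropped
  - employee 5 (Leo): dept_id=1 -> matches Operations
  - employee 6 (Rosa): dept_id=4 -> matches Legal
So 2 of 6 rows are dropped.

SQL:
SELECT a.name, b.name AS department
FROM employees a
INNER JOIN departments b ON a.dept_id = b.id

Result:
name  | department
------+-----------
Chris | Legal     
Fiona | Operations
Leo   | Operations
Rosa  | Legal     


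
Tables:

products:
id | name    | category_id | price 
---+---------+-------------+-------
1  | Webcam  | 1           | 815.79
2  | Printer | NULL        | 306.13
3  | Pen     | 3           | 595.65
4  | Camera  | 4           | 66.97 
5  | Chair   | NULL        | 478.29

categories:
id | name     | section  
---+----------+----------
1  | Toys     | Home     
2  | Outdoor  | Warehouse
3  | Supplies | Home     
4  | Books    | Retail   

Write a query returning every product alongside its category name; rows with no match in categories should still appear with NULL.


LEFT JOIN keeps every row from products (the left table); where category_id has no match in categories, the category columns become NULL. Walk through each product:
  - product 1 (Webcam): category_id=1 -> matches Toys
  - product 2 (Printer): category_id=NULL, no match -> kept with NULL
  - product 3 (Pen): category_id=3 -> matches Supplies
  - product 4 (Camera): category_id=4 -> matches Books
  - product 5 (Chair): category_id=NULL, no match -> kept with NULL
All 5 rows appear; 2 have NULL category.

SQL:
SELECT a.name, b.name AS category
FROM products a
LEFT JOIN categories b ON a.category_id = b.id

Result:
name    | category
--------+---------
Webcam  | Toys    
Printer | NULL    
Pen     | Supplies
Camera  | Books   
Chair   | NULL    


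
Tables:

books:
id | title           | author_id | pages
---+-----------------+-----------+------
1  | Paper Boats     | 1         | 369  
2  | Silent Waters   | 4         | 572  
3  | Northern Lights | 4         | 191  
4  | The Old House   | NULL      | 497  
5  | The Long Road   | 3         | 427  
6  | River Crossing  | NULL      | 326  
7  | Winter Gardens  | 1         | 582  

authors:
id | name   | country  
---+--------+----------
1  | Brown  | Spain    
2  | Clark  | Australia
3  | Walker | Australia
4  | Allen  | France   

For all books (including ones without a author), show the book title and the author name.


LEFT JOIN keeps every row from books (the left table); where author_id has no match in authors, the author columns become NULL. Walk through each book:
  - book 1 (Paper Boats): author_id=1 -> matches Brown
  - book 2 (Silent Waters): author_id=4 -> matches Allen
  - book 3 (Northern Lights): author_id=4 -> matches Allen
  - book 4 (The Old House): author_id=NULL, no match -> kept with NULL
  - book 5 (The Long Road): author_id=3 -> matches Walker
  - book 6 (River Crossing): author_id=NULL, no match -> kept with NULL
  - book 7 (Winter Gardens): author_id=1 -> matches Brown
All 7 rows appear; 2 have NULL author.

SQL:
SELECT a.title, b.name AS author
FROM books a
LEFT JOIN authors b ON a.author_id = b.id

Result:
title           | author
----------------+-------
Paper Boats     | Brown 
Silent Waters   | Allen 
Northern Lights | Allen 
The Old House   | NULL  
The Long Road   | Walker
River Crossing  | NULL  
Winter Gardens  | Brown 


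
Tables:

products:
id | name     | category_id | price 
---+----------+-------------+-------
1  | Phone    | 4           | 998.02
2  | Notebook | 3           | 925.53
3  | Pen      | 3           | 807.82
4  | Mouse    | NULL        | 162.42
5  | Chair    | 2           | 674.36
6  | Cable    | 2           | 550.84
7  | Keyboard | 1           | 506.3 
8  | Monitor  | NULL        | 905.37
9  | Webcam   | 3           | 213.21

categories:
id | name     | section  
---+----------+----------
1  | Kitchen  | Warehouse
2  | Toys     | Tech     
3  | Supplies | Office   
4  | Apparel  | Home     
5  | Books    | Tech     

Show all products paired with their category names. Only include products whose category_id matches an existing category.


INNER JOIN keeps only products rows whose category_id matches an id in categories. Walk through each product:
  - product 1 (Phone): category_id=4 -> matches Apparel
  - product 2 (Notebook): category_id=3 -> matches Supplies
  - product 3 (Pen): category_id=3 -> matches Supplies
  - product 4 (Mouse): category_id=NULL, no match -> dropped
  - product 5 (Chair): category_id=2 -> matches Toys
  - product 6 (Cable): category_id=2 -> matches Toys
  - product 7 (Keyboard): category_id=1 -> matches Kitchen
  - product 8 (Monitor): category_id=NULL, no match -> dropped
  - product 9 (Webcam): category_id=3 -> matches Supplies
So 2 of 9 rows are dropped.

SQL:
SELECT a.name, b.name AS category
FROM products a
INNER JOIN categories b ON a.category_id = b.id

Result:
name     | category
---------+---------
Phone    | Apparel 
Notebook | Supplies
Pen      | Supplies
Chair    | Toys    
Cable    | Toys    
Keyboard | Kitchen 
Webcam   | Supplies


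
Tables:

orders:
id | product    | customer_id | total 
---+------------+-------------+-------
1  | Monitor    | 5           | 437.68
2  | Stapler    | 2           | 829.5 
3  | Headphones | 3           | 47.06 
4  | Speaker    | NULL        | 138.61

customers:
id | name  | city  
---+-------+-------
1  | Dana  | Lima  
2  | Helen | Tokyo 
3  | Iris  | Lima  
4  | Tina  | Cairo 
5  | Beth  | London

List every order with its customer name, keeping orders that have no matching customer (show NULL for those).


LEFT JOIN keeps every row from orders (the left table); where customer_id has no match in customers, the customer columns become NULL. Walk through each order:
  - order 1 (Monitor): customer_id=5 -> matches Beth
  - order 2 (Stapler): customer_id=2 -> matches Helen
  - order 3 (Headphones): customer_id=3 -> matches Iris
  - order 4 (Speaker): customer_id=NULL, no match -> kept with NULL
All 4 rows appear; 1 has NULL customer.

SQL:
SELECT a.product, b.name AS customer
FROM orders a
LEFT JOIN customers b ON a.customer_id = b.id

Result:
product    | customer
-----------+---------
Monitor    | Beth    
Stapler    | Helen   
Headphones | Iris    
Speaker    | NULL    


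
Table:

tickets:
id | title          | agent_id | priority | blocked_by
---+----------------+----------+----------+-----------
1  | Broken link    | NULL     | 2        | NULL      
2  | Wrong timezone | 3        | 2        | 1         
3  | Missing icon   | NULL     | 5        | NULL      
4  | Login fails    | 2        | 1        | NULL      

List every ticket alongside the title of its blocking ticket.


This is a self-join: tickets is joined to a second copy of itself, matching each row's blocked_by to another row's id. Use LEFT JOIN so rows with blocked_by=NULL are kept.
  - ticket 1 (Broken link): blocked_by=NULL -> NULL
  - ticket 2 (Wrong timezone): blocked_by=1 -> Broken link
  - ticket 3 (Missing icon): blocked_by=NULL -> NULL
  - ticket 4 (Login fails): blocked_by=NULL -> NULL

SQL:
SELECT a.title AS item, b.title AS blocked_by
FROM tickets a
LEFT JOIN tickets b ON a.blocked_by = b.id

Result:
item           | blocked_by 
---------------+------------
Broken link    | NULL       
Wrong timezone | Broken link
Missing icon   | NULL       
Login fails    | NULL       


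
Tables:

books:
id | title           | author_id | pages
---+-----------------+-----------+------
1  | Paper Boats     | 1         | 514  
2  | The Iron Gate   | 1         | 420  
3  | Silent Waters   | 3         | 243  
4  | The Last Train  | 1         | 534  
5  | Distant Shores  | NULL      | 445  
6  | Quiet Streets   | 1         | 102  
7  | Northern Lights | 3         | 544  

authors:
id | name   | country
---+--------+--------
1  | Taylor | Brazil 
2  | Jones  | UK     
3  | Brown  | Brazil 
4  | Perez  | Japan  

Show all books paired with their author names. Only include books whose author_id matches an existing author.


INNER JOIN keeps only books rows whose author_id matches an id in authors. Walk through each book:
  - book 1 (Paper Boats): author_id=1 -> matches Taylor
  - book 2 (The Iron Gate): author_id=1 -> matches Taylor
  - book 3 (Silent Waters): author_id=3 -> matches Brown
  - book 4 (The Last Train): author_id=1 -> matches Taylor
  - book 5 (Distant Shores): author_id=NULL, no match -> dropped
  - book 6 (Quiet Streets): author_id=1 -> matches Taylor
  - book 7 (Northern Lights): author_id=3 -> matches Brown
So 1 of 7 rows is dropped.

SQL:
SELECT a.title, b.name AS author
FROM books a
INNER JOIN authors b ON a.author_id = b.id

Result:
title           | author
----------------+-------
Paper Boats     | Taylor
The Iron Gate   | Taylor
Silent Waters   | Brown 
The Last Train  | Taylor
Quiet Streets   | Taylor
Northern Lights | Brown 


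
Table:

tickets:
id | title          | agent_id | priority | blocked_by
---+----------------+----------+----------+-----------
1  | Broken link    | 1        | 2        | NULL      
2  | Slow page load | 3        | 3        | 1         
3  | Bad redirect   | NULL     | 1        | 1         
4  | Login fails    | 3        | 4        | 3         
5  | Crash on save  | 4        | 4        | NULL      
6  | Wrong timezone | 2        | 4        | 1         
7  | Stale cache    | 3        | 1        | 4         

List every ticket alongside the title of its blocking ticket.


This is a self-join: tickets is joined to a second copy of itself, matching each row's blocked_by to another row's id. Use LEFT JOIN so rows with blocked_by=NULL are kept.
  - ticket 1 (Broken link): blocked_by=NULL -> NULL
  - ticket 2 (Slow page load): blocked_by=1 -> Broken link
  - ticket 3 (Bad redirect): blocked_by=1 -> Broken link
  - ticket 4 (Login fails): blocked_by=3 -> Bad redirect
  - ticket 5 (Crash on save): blocked_by=NULL -> NULL
  - ticket 6 (Wrong timezone): blocked_by=1 -> Broken link
  - ticket 7 (Stale cache): blocked_by=4 -> Login fails

SQL:
SELECT a.title AS item, b.title AS blocked_by
FROM tickets a
LEFT JOIN tickets b ON a.blocked_by = b.id

Result:
item           | blocked_by  
---------------+-------------
Broken link    | NULL        
Slow page load | Broken link 
Bad redirect   | Broken link 
Login fails    | Bad redirect
Crash on save  | NULL        
Wrong timezone | Broken link 
Stale cache    | Login fails 


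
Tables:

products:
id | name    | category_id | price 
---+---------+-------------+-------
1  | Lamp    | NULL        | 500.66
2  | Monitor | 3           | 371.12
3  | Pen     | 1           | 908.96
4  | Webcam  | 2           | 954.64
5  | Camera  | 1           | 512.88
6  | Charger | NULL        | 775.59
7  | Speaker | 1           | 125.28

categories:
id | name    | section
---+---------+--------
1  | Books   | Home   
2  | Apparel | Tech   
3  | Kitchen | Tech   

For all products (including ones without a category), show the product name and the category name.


LEFT JOIN keeps every row from products (the left table); where category_id has no match in categories, the category columns become NULL. Walk through each product:
  - product 1 (Lamp): category_id=NULL, no match -> kept with NULL
  - product 2 (Monitor): category_id=3 -> matches Kitchen
  - product 3 (Pen): category_id=1 -> matches Books
  - product 4 (Webcam): category_id=2 -> matches Apparel
  - product 5 (Camera): category_id=1 -> matches Books
  - product 6 (Charger): category_id=NULL, no match -> kept with NULL
  - product 7 (Speaker): category_id=1 -> matches Books
All 7 rows appear; 2 have NULL category.

SQL:
SELECT a.name, b.name AS category
FROM products a
LEFT JOIN categories b ON a.category_id = b.id

Result:
name    | category
--------+---------
Lamp    | NULL    
Monitor | Kitchen 
Pen     | Books   
Webcam  | Apparel 
Camera  | Books   
Charger | NULL    
Speaker | Books   


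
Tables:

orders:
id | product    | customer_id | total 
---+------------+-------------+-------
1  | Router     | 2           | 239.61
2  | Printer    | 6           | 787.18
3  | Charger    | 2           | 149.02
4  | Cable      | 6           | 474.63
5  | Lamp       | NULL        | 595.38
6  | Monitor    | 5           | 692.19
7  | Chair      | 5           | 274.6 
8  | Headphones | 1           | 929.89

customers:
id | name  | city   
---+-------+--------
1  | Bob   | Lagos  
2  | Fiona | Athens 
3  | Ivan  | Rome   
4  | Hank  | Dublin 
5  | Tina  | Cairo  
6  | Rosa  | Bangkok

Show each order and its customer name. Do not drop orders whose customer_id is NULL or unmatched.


LEFT JOIN keeps every row from orders (the left table); where customer_id has no match in customers, the customer columns become NULL. Walk through each order:
  - order 1 (Router): customer_id=2 -> matches Fiona
  - order 2 (Printer): customer_id=6 -> matches Rosa
  - order 3 (Charger): customer_id=2 -> matches Fiona
  - order 4 (Cable): customer_id=6 -> matches Rosa
  - order 5 (Lamp): customer_id=NULL, no match -> kept with NULL
  - order 6 (Monitor): customer_id=5 -> matches Tina
  - order 7 (Chair): customer_id=5 -> matches Tina
  - order 8 (Headphones): customer_id=1 -> matches Bob
All 8 rows appear; 1 has NULL customer.

SQL:
SELECT a.product, b.name AS customer
FROM orders a
LEFT JOIN customers b ON a.customer_id = b.id

Result:
product    | customer
-----------+---------
Router     | Fiona   
Printer    | Rosa    
Charger    | Fiona   
Cable      | Rosa    
Lamp       | NULL    
Monitor    | Tina    
Chair      | Tina    
Headphones | Bob     


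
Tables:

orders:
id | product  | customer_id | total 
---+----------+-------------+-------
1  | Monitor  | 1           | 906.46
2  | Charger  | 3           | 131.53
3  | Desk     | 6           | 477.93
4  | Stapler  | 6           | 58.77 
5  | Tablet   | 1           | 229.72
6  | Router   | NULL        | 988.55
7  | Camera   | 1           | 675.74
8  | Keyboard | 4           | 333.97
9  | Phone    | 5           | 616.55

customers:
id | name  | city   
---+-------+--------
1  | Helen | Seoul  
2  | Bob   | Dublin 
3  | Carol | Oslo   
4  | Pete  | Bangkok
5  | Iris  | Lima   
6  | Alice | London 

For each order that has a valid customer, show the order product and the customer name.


INNER JOIN keeps only orders rows whose customer_id matches an id in customers. Walk through each order:
  - order 1 (Monitor): customer_id=1 -> matches Helen
  - order 2 (Charger): customer_id=3 -> matches Carol
  - order 3 (Desk): customer_id=6 -> matches Alice
  - order 4 (Stapler): customer_id=6 -> matches Alice
  - order 5 (Tablet): customer_id=1 -> matches Helen
  - order 6 (Router): customer_id=NULL, no match -> dropped
  - order 7 (Camera): customer_id=1 -> matches Helen
  - order 8 (Keyboard): customer_id=4 -> matches Pete
  - order 9 (Phone): customer_id=5 -> matches Iris
So 1 of 9 rows is dropped.

SQL:
SELECT a.product, b.name AS customer
FROM orders a
INNER JOIN customers b ON a.customer_id = b.id

Result:
product  | customer
---------+---------
Monitor  | Helen   
Charger  | Carol   
Desk     | Alice   
Stapler  | Alice   
Tablet   | Helen   
Camera   | Helen   
Keyboard | Pete    
Phone    | Iris    


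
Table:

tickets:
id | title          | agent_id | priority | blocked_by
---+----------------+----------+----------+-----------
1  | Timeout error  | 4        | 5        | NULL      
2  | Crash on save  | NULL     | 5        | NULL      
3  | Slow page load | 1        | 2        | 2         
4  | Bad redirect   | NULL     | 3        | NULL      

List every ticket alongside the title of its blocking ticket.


This is a self-join: tickets is joined to a second copy of itself, matching each row's blocked_by to another row's id. Use LEFT JOIN so rows with blocked_by=NULL are kept.
  - ticket 1 (Timeout error): blocked_by=NULL -> NULL
  - ticket 2 (Crash on save): blocked_by=NULL -> NULL
  - ticket 3 (Slow page load): blocked_by=2 -> Crash on save
  - ticket 4 (Bad redirect): blocked_by=NULL -> NULL

SQL:
SELECT a.title AS item, b.title AS blocked_by
FROM tickets a
LEFT JOIN tickets b ON a.blocked_by = b.id

Result:
item           | blocked_by   
---------------+--------------
Timeout error  | NULL         
Crash on save  | NULL         
Slow page load | Crash on save
Bad redirect   | NULL         


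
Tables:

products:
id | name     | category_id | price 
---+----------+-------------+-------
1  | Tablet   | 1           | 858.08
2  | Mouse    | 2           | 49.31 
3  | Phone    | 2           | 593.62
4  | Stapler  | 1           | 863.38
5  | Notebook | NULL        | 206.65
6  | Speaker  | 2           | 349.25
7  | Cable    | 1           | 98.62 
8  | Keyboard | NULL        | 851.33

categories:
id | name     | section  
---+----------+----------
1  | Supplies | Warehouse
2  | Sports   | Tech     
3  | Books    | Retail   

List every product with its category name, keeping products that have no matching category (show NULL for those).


LEFT JOIN keeps every row from products (the left table); where category_id has no match in categories, the category columns become NULL. Walk through each product:
  - product 1 (Tablet): category_id=1 -> matches Supplies
  - product 2 (Mouse): category_id=2 -> matches Sports
  - product 3 (Phone): category_id=2 -> matches Sports
  - product 4 (Stapler): category_id=1 -> matches Supplies
  - product 5 (Notebook): category_id=NULL, no match -> kept with NULL
  - product 6 (Speaker): category_id=2 -> matches Sports
  - product 7 (Cable): category_id=1 -> matches Supplies
  - product 8 (Keyboard): category_id=NULL, no match -> kept with NULL
All 8 rows appear; 2 have NULL category.

SQL:
SELECT a.name, b.name AS category
FROM products a
LEFT JOIN categories b ON a.category_id = b.id

Result:
name     | category
---------+---------
Tablet   | Supplies
Mouse    | Sports  
Phone    | Sports  
Stapler  | Supplies
Notebook | NULL    
Speaker  | Sports  
Cable    | Supplies
Keyboard | NULL    


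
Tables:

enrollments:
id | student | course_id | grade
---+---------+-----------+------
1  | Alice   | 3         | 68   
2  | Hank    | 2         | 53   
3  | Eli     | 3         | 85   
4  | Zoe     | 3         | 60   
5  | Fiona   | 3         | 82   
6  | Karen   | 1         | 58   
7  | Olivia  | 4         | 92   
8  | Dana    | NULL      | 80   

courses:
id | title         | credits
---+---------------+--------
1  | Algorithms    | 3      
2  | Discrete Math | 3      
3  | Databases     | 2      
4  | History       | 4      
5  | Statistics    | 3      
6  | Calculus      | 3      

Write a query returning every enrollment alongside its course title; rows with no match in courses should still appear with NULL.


LEFT JOIN keeps every row from enrollments (the left table); where course_id has no match in courses, the course columns become NULL. Walk through each enrollment:
  - enrollment 1 (Alice): course_id=3 -> matches Databases
  - enrollment 2 (Hank): course_id=2 -> matches Discrete Math
  - enrollment 3 (Eli): course_id=3 -> matches Databases
  - enrollment 4 (Zoe): course_id=3 -> matches Databases
  - enrollment 5 (Fiona): course_id=3 -> matches Databases
  - enrollment 6 (Karen): course_id=1 -> matches Algorithms
  - enrollment 7 (Olivia): course_id=4 -> matches History
  - enrollment 8 (Dana): course_id=NULL, no match -> kept with NULL
All 8 rows appear; 1 has NULL course.

SQL:
SELECT a.student, b.title AS course
FROM enrollments a
LEFT JOIN courses b ON a.course_id = b.id

Result:
student | course       
--------+--------------
Alice   | Databases    
Hank    | Discrete Math
Eli     | Databases    
Zoe     | Databases    
Fiona   | Databases    
Karen   | Algorithms   
Olivia  | History      
Dana    | NULL         


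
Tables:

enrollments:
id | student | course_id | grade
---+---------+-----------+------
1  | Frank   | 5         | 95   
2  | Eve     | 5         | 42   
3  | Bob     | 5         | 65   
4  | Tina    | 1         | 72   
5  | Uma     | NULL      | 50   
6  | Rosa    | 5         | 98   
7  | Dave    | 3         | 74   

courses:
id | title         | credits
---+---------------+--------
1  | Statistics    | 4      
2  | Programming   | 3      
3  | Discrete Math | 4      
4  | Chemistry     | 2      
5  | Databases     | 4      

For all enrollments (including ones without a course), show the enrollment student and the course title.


LEFT JOIN keeps every row from enrollments (the left table); where course_id has no match in courses, the course columns become NULL. Walk through each enrollment:
  - enrollment 1 (Frank): course_id=5 -> matches Databases
  - enrollment 2 (Eve): course_id=5 -> matches Databases
  - enrollment 3 (Bob): course_id=5 -> matches Databases
  - enrollment 4 (Tina): course_id=1 -> matches Statistics
  - enrollment 5 (Uma): course_id=NULL, no match -> kept with NULL
  - enrollment 6 (Rosa): course_id=5 -> matches Databases
  - enrollment 7 (Dave): course_id=3 -> matches Discrete Math
All 7 rows appear; 1 has NULL course.

SQL:
SELECT a.student, b.title AS course
FROM enrollments a
LEFT JOIN courses b ON a.course_id = b.id

Result:
student | course       
--------+--------------
Frank   | Databases    
Eve     | Databases    
Bob     | Databases    
Tina    | Statistics   
Uma     | NULL         
Rosa    | Databases    
Dave    | Discrete Math


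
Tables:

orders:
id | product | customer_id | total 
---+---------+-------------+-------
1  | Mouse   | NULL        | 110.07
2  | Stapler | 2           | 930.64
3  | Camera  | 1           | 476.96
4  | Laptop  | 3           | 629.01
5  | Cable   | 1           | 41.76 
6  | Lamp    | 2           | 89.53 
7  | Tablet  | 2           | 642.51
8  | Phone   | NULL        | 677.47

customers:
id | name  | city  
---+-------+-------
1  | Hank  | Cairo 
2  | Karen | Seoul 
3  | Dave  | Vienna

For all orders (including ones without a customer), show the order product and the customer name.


LEFT JOIN keeps every row from orders (the left table); where customer_id has no match in customers, the customer columns become NULL. Walk through each order:
  - order 1 (Mouse): customer_id=NULL, no match -> kept with NULL
  - order 2 (Stapler): customer_id=2 -> matches Karen
  - order 3 (Camera): customer_id=1 -> matches Hank
  - order 4 (Laptop): customer_id=3 -> matches Dave
  - order 5 (Cable): customer_id=1 -> matches Hank
  - order 6 (Lamp): customer_id=2 -> matches Karen
  - order 7 (Tablet): customer_id=2 -> matches Karen
  - order 8 (Phone): customer_id=NULL, no match -> kept with NULL
All 8 rows appear; 2 have NULL customer.

SQL:
SELECT a.product, b.name AS customer
FROM orders a
LEFT JOIN customers b ON a.customer_id = b.id

Result:
product | customer
--------+---------
Mouse   | NULL    
Stapler | Karen   
Camera  | Hank    
Laptop  | Dave    
Cable   | Hank    
Lamp    | Karen   
Tablet  | Karen   
Phone   | NULL    


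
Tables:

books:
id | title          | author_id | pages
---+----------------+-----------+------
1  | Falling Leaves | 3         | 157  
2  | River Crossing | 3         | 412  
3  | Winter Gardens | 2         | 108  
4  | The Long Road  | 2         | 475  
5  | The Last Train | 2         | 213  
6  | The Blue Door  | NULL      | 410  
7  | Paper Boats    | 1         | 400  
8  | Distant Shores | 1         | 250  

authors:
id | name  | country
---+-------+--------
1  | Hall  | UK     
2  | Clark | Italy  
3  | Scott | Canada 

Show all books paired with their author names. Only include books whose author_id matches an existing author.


INNER JOIN keeps only books rows whose author_id matches an id in authors. Walk through each book:
  - book 1 (Falling Leaves): author_id=3 -> matches Scott
  - book 2 (River Crossing): author_id=3 -> matches Scott
  - book 3 (Winter Gardens): author_id=2 -> matches Clark
  - book 4 (The Long Road): author_id=2 -> matches Clark
  - book 5 (The Last Train): author_id=2 -> matches Clark
  - book 6 (The Blue Door): author_id=NULL, no match -> dropped
  - book 7 (Paper Boats): author_id=1 -> matches Hall
  - book 8 (Distant Shores): author_id=1 -> matches Hall
So 1 of 8 rows is dropped.

SQL:
SELECT a.title, b.name AS author
FROM books a
INNER JOIN authors b ON a.author_id = b.id

Result:
title          | author
---------------+-------
Falling Leaves | Scott 
River Crossing | Scott 
Winter Gardens | Clark 
The Long Road  | Clark 
The Last Train | Clark 
Paper Boats    | Hall  
Distant Shores | Hall  
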